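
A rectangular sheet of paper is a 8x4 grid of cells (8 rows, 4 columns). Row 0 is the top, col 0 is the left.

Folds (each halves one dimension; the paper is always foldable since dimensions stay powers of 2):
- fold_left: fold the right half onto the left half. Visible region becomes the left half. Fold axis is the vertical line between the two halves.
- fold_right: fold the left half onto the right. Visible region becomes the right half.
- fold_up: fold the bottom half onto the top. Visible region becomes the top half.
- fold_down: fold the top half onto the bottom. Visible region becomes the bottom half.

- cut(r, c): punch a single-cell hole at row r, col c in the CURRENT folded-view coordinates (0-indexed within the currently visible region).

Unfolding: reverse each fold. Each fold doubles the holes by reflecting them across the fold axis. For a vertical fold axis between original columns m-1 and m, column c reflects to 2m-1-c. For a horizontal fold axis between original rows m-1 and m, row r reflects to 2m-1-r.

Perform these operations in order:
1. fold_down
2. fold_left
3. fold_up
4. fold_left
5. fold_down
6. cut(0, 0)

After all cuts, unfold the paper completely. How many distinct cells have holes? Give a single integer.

Op 1 fold_down: fold axis h@4; visible region now rows[4,8) x cols[0,4) = 4x4
Op 2 fold_left: fold axis v@2; visible region now rows[4,8) x cols[0,2) = 4x2
Op 3 fold_up: fold axis h@6; visible region now rows[4,6) x cols[0,2) = 2x2
Op 4 fold_left: fold axis v@1; visible region now rows[4,6) x cols[0,1) = 2x1
Op 5 fold_down: fold axis h@5; visible region now rows[5,6) x cols[0,1) = 1x1
Op 6 cut(0, 0): punch at orig (5,0); cuts so far [(5, 0)]; region rows[5,6) x cols[0,1) = 1x1
Unfold 1 (reflect across h@5): 2 holes -> [(4, 0), (5, 0)]
Unfold 2 (reflect across v@1): 4 holes -> [(4, 0), (4, 1), (5, 0), (5, 1)]
Unfold 3 (reflect across h@6): 8 holes -> [(4, 0), (4, 1), (5, 0), (5, 1), (6, 0), (6, 1), (7, 0), (7, 1)]
Unfold 4 (reflect across v@2): 16 holes -> [(4, 0), (4, 1), (4, 2), (4, 3), (5, 0), (5, 1), (5, 2), (5, 3), (6, 0), (6, 1), (6, 2), (6, 3), (7, 0), (7, 1), (7, 2), (7, 3)]
Unfold 5 (reflect across h@4): 32 holes -> [(0, 0), (0, 1), (0, 2), (0, 3), (1, 0), (1, 1), (1, 2), (1, 3), (2, 0), (2, 1), (2, 2), (2, 3), (3, 0), (3, 1), (3, 2), (3, 3), (4, 0), (4, 1), (4, 2), (4, 3), (5, 0), (5, 1), (5, 2), (5, 3), (6, 0), (6, 1), (6, 2), (6, 3), (7, 0), (7, 1), (7, 2), (7, 3)]

Answer: 32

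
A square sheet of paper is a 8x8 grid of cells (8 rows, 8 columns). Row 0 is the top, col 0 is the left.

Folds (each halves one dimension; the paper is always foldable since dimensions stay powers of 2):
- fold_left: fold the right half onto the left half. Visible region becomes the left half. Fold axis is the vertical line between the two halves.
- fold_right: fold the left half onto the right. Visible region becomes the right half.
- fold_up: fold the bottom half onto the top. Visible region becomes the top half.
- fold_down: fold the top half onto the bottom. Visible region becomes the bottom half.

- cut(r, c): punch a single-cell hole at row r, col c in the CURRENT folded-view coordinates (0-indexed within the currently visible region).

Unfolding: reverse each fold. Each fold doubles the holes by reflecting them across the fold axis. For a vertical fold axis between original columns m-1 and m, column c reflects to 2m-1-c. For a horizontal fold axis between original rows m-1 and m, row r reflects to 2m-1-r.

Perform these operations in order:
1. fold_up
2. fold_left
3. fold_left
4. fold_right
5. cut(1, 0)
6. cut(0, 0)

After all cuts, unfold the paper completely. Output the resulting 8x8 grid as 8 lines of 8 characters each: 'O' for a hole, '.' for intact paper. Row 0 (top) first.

Answer: OOOOOOOO
OOOOOOOO
........
........
........
........
OOOOOOOO
OOOOOOOO

Derivation:
Op 1 fold_up: fold axis h@4; visible region now rows[0,4) x cols[0,8) = 4x8
Op 2 fold_left: fold axis v@4; visible region now rows[0,4) x cols[0,4) = 4x4
Op 3 fold_left: fold axis v@2; visible region now rows[0,4) x cols[0,2) = 4x2
Op 4 fold_right: fold axis v@1; visible region now rows[0,4) x cols[1,2) = 4x1
Op 5 cut(1, 0): punch at orig (1,1); cuts so far [(1, 1)]; region rows[0,4) x cols[1,2) = 4x1
Op 6 cut(0, 0): punch at orig (0,1); cuts so far [(0, 1), (1, 1)]; region rows[0,4) x cols[1,2) = 4x1
Unfold 1 (reflect across v@1): 4 holes -> [(0, 0), (0, 1), (1, 0), (1, 1)]
Unfold 2 (reflect across v@2): 8 holes -> [(0, 0), (0, 1), (0, 2), (0, 3), (1, 0), (1, 1), (1, 2), (1, 3)]
Unfold 3 (reflect across v@4): 16 holes -> [(0, 0), (0, 1), (0, 2), (0, 3), (0, 4), (0, 5), (0, 6), (0, 7), (1, 0), (1, 1), (1, 2), (1, 3), (1, 4), (1, 5), (1, 6), (1, 7)]
Unfold 4 (reflect across h@4): 32 holes -> [(0, 0), (0, 1), (0, 2), (0, 3), (0, 4), (0, 5), (0, 6), (0, 7), (1, 0), (1, 1), (1, 2), (1, 3), (1, 4), (1, 5), (1, 6), (1, 7), (6, 0), (6, 1), (6, 2), (6, 3), (6, 4), (6, 5), (6, 6), (6, 7), (7, 0), (7, 1), (7, 2), (7, 3), (7, 4), (7, 5), (7, 6), (7, 7)]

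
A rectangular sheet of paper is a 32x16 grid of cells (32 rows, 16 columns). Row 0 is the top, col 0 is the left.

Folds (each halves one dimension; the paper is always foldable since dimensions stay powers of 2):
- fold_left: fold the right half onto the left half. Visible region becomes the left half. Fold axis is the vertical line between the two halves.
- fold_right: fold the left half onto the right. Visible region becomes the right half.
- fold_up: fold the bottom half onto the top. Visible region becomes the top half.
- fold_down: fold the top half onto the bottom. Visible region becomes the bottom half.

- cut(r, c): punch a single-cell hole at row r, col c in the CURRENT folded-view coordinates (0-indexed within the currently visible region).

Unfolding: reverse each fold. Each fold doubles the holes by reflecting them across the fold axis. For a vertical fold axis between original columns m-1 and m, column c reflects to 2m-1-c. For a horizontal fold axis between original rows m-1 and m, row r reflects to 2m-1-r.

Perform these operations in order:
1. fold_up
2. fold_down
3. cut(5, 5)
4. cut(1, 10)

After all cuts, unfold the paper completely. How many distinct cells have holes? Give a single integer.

Answer: 8

Derivation:
Op 1 fold_up: fold axis h@16; visible region now rows[0,16) x cols[0,16) = 16x16
Op 2 fold_down: fold axis h@8; visible region now rows[8,16) x cols[0,16) = 8x16
Op 3 cut(5, 5): punch at orig (13,5); cuts so far [(13, 5)]; region rows[8,16) x cols[0,16) = 8x16
Op 4 cut(1, 10): punch at orig (9,10); cuts so far [(9, 10), (13, 5)]; region rows[8,16) x cols[0,16) = 8x16
Unfold 1 (reflect across h@8): 4 holes -> [(2, 5), (6, 10), (9, 10), (13, 5)]
Unfold 2 (reflect across h@16): 8 holes -> [(2, 5), (6, 10), (9, 10), (13, 5), (18, 5), (22, 10), (25, 10), (29, 5)]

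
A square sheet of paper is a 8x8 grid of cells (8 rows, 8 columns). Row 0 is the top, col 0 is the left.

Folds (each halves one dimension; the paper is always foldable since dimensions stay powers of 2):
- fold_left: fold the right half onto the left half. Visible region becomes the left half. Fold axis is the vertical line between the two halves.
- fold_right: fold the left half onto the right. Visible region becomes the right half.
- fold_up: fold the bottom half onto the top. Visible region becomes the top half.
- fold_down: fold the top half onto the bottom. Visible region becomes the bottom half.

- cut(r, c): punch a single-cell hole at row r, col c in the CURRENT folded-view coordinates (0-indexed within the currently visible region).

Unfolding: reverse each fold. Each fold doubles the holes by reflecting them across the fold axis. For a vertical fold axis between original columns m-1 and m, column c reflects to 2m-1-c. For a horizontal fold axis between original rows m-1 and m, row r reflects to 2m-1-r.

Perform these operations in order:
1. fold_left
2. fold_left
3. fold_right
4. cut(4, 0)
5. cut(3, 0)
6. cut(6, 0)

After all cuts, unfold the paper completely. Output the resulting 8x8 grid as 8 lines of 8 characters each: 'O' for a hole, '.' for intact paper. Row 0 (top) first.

Op 1 fold_left: fold axis v@4; visible region now rows[0,8) x cols[0,4) = 8x4
Op 2 fold_left: fold axis v@2; visible region now rows[0,8) x cols[0,2) = 8x2
Op 3 fold_right: fold axis v@1; visible region now rows[0,8) x cols[1,2) = 8x1
Op 4 cut(4, 0): punch at orig (4,1); cuts so far [(4, 1)]; region rows[0,8) x cols[1,2) = 8x1
Op 5 cut(3, 0): punch at orig (3,1); cuts so far [(3, 1), (4, 1)]; region rows[0,8) x cols[1,2) = 8x1
Op 6 cut(6, 0): punch at orig (6,1); cuts so far [(3, 1), (4, 1), (6, 1)]; region rows[0,8) x cols[1,2) = 8x1
Unfold 1 (reflect across v@1): 6 holes -> [(3, 0), (3, 1), (4, 0), (4, 1), (6, 0), (6, 1)]
Unfold 2 (reflect across v@2): 12 holes -> [(3, 0), (3, 1), (3, 2), (3, 3), (4, 0), (4, 1), (4, 2), (4, 3), (6, 0), (6, 1), (6, 2), (6, 3)]
Unfold 3 (reflect across v@4): 24 holes -> [(3, 0), (3, 1), (3, 2), (3, 3), (3, 4), (3, 5), (3, 6), (3, 7), (4, 0), (4, 1), (4, 2), (4, 3), (4, 4), (4, 5), (4, 6), (4, 7), (6, 0), (6, 1), (6, 2), (6, 3), (6, 4), (6, 5), (6, 6), (6, 7)]

Answer: ........
........
........
OOOOOOOO
OOOOOOOO
........
OOOOOOOO
........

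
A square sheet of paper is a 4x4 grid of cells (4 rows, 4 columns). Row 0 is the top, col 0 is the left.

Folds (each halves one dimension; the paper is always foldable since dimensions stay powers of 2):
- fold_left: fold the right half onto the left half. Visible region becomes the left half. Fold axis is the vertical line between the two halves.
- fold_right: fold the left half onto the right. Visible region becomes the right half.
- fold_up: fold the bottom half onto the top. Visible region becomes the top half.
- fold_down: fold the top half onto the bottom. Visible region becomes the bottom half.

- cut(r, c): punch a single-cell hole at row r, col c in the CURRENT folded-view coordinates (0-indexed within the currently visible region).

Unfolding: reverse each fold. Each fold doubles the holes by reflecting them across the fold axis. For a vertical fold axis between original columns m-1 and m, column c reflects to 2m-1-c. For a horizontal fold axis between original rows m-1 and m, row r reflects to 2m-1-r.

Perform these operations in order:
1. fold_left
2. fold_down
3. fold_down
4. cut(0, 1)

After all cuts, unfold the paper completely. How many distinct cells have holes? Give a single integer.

Answer: 8

Derivation:
Op 1 fold_left: fold axis v@2; visible region now rows[0,4) x cols[0,2) = 4x2
Op 2 fold_down: fold axis h@2; visible region now rows[2,4) x cols[0,2) = 2x2
Op 3 fold_down: fold axis h@3; visible region now rows[3,4) x cols[0,2) = 1x2
Op 4 cut(0, 1): punch at orig (3,1); cuts so far [(3, 1)]; region rows[3,4) x cols[0,2) = 1x2
Unfold 1 (reflect across h@3): 2 holes -> [(2, 1), (3, 1)]
Unfold 2 (reflect across h@2): 4 holes -> [(0, 1), (1, 1), (2, 1), (3, 1)]
Unfold 3 (reflect across v@2): 8 holes -> [(0, 1), (0, 2), (1, 1), (1, 2), (2, 1), (2, 2), (3, 1), (3, 2)]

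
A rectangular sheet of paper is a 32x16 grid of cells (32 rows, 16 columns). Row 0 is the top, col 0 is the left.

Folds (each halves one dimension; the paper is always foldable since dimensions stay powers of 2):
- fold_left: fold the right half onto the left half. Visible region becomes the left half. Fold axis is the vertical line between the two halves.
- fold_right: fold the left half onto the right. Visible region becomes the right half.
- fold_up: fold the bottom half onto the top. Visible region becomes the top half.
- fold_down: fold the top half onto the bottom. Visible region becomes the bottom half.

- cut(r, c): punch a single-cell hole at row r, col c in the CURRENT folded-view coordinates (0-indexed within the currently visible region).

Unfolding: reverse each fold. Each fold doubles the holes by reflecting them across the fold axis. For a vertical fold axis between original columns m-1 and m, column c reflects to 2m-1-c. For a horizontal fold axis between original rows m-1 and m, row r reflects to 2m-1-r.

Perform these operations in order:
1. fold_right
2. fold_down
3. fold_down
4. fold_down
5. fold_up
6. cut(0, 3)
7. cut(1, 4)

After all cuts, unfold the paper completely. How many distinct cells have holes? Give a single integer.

Answer: 64

Derivation:
Op 1 fold_right: fold axis v@8; visible region now rows[0,32) x cols[8,16) = 32x8
Op 2 fold_down: fold axis h@16; visible region now rows[16,32) x cols[8,16) = 16x8
Op 3 fold_down: fold axis h@24; visible region now rows[24,32) x cols[8,16) = 8x8
Op 4 fold_down: fold axis h@28; visible region now rows[28,32) x cols[8,16) = 4x8
Op 5 fold_up: fold axis h@30; visible region now rows[28,30) x cols[8,16) = 2x8
Op 6 cut(0, 3): punch at orig (28,11); cuts so far [(28, 11)]; region rows[28,30) x cols[8,16) = 2x8
Op 7 cut(1, 4): punch at orig (29,12); cuts so far [(28, 11), (29, 12)]; region rows[28,30) x cols[8,16) = 2x8
Unfold 1 (reflect across h@30): 4 holes -> [(28, 11), (29, 12), (30, 12), (31, 11)]
Unfold 2 (reflect across h@28): 8 holes -> [(24, 11), (25, 12), (26, 12), (27, 11), (28, 11), (29, 12), (30, 12), (31, 11)]
Unfold 3 (reflect across h@24): 16 holes -> [(16, 11), (17, 12), (18, 12), (19, 11), (20, 11), (21, 12), (22, 12), (23, 11), (24, 11), (25, 12), (26, 12), (27, 11), (28, 11), (29, 12), (30, 12), (31, 11)]
Unfold 4 (reflect across h@16): 32 holes -> [(0, 11), (1, 12), (2, 12), (3, 11), (4, 11), (5, 12), (6, 12), (7, 11), (8, 11), (9, 12), (10, 12), (11, 11), (12, 11), (13, 12), (14, 12), (15, 11), (16, 11), (17, 12), (18, 12), (19, 11), (20, 11), (21, 12), (22, 12), (23, 11), (24, 11), (25, 12), (26, 12), (27, 11), (28, 11), (29, 12), (30, 12), (31, 11)]
Unfold 5 (reflect across v@8): 64 holes -> [(0, 4), (0, 11), (1, 3), (1, 12), (2, 3), (2, 12), (3, 4), (3, 11), (4, 4), (4, 11), (5, 3), (5, 12), (6, 3), (6, 12), (7, 4), (7, 11), (8, 4), (8, 11), (9, 3), (9, 12), (10, 3), (10, 12), (11, 4), (11, 11), (12, 4), (12, 11), (13, 3), (13, 12), (14, 3), (14, 12), (15, 4), (15, 11), (16, 4), (16, 11), (17, 3), (17, 12), (18, 3), (18, 12), (19, 4), (19, 11), (20, 4), (20, 11), (21, 3), (21, 12), (22, 3), (22, 12), (23, 4), (23, 11), (24, 4), (24, 11), (25, 3), (25, 12), (26, 3), (26, 12), (27, 4), (27, 11), (28, 4), (28, 11), (29, 3), (29, 12), (30, 3), (30, 12), (31, 4), (31, 11)]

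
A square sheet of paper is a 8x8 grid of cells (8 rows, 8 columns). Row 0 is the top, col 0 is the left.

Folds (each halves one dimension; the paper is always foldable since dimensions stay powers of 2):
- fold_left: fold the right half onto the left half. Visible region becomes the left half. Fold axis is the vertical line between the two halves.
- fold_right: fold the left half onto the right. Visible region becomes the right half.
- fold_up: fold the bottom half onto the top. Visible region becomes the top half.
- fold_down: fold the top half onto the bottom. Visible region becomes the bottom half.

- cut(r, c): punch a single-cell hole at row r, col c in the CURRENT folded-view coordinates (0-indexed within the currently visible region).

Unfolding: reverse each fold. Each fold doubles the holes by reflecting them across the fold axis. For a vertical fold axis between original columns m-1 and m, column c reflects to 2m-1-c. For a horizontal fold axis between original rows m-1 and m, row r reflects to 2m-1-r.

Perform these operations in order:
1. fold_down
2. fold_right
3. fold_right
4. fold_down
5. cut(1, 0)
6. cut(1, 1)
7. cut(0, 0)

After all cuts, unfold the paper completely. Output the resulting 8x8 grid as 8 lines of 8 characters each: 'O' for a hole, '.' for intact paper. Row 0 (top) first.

Op 1 fold_down: fold axis h@4; visible region now rows[4,8) x cols[0,8) = 4x8
Op 2 fold_right: fold axis v@4; visible region now rows[4,8) x cols[4,8) = 4x4
Op 3 fold_right: fold axis v@6; visible region now rows[4,8) x cols[6,8) = 4x2
Op 4 fold_down: fold axis h@6; visible region now rows[6,8) x cols[6,8) = 2x2
Op 5 cut(1, 0): punch at orig (7,6); cuts so far [(7, 6)]; region rows[6,8) x cols[6,8) = 2x2
Op 6 cut(1, 1): punch at orig (7,7); cuts so far [(7, 6), (7, 7)]; region rows[6,8) x cols[6,8) = 2x2
Op 7 cut(0, 0): punch at orig (6,6); cuts so far [(6, 6), (7, 6), (7, 7)]; region rows[6,8) x cols[6,8) = 2x2
Unfold 1 (reflect across h@6): 6 holes -> [(4, 6), (4, 7), (5, 6), (6, 6), (7, 6), (7, 7)]
Unfold 2 (reflect across v@6): 12 holes -> [(4, 4), (4, 5), (4, 6), (4, 7), (5, 5), (5, 6), (6, 5), (6, 6), (7, 4), (7, 5), (7, 6), (7, 7)]
Unfold 3 (reflect across v@4): 24 holes -> [(4, 0), (4, 1), (4, 2), (4, 3), (4, 4), (4, 5), (4, 6), (4, 7), (5, 1), (5, 2), (5, 5), (5, 6), (6, 1), (6, 2), (6, 5), (6, 6), (7, 0), (7, 1), (7, 2), (7, 3), (7, 4), (7, 5), (7, 6), (7, 7)]
Unfold 4 (reflect across h@4): 48 holes -> [(0, 0), (0, 1), (0, 2), (0, 3), (0, 4), (0, 5), (0, 6), (0, 7), (1, 1), (1, 2), (1, 5), (1, 6), (2, 1), (2, 2), (2, 5), (2, 6), (3, 0), (3, 1), (3, 2), (3, 3), (3, 4), (3, 5), (3, 6), (3, 7), (4, 0), (4, 1), (4, 2), (4, 3), (4, 4), (4, 5), (4, 6), (4, 7), (5, 1), (5, 2), (5, 5), (5, 6), (6, 1), (6, 2), (6, 5), (6, 6), (7, 0), (7, 1), (7, 2), (7, 3), (7, 4), (7, 5), (7, 6), (7, 7)]

Answer: OOOOOOOO
.OO..OO.
.OO..OO.
OOOOOOOO
OOOOOOOO
.OO..OO.
.OO..OO.
OOOOOOOO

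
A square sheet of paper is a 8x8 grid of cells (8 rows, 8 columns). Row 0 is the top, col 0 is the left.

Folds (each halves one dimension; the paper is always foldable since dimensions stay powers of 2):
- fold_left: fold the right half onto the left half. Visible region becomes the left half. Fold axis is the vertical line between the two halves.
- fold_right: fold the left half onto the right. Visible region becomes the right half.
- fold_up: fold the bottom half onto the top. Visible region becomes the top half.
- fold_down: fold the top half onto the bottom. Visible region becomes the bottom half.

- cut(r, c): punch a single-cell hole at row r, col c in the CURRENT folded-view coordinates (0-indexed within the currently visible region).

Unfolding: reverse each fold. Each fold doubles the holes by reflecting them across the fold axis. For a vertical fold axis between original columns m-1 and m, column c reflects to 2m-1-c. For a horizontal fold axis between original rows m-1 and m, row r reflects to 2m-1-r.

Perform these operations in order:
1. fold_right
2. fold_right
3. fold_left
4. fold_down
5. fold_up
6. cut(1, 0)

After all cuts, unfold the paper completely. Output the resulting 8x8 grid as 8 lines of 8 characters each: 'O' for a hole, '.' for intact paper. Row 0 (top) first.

Op 1 fold_right: fold axis v@4; visible region now rows[0,8) x cols[4,8) = 8x4
Op 2 fold_right: fold axis v@6; visible region now rows[0,8) x cols[6,8) = 8x2
Op 3 fold_left: fold axis v@7; visible region now rows[0,8) x cols[6,7) = 8x1
Op 4 fold_down: fold axis h@4; visible region now rows[4,8) x cols[6,7) = 4x1
Op 5 fold_up: fold axis h@6; visible region now rows[4,6) x cols[6,7) = 2x1
Op 6 cut(1, 0): punch at orig (5,6); cuts so far [(5, 6)]; region rows[4,6) x cols[6,7) = 2x1
Unfold 1 (reflect across h@6): 2 holes -> [(5, 6), (6, 6)]
Unfold 2 (reflect across h@4): 4 holes -> [(1, 6), (2, 6), (5, 6), (6, 6)]
Unfold 3 (reflect across v@7): 8 holes -> [(1, 6), (1, 7), (2, 6), (2, 7), (5, 6), (5, 7), (6, 6), (6, 7)]
Unfold 4 (reflect across v@6): 16 holes -> [(1, 4), (1, 5), (1, 6), (1, 7), (2, 4), (2, 5), (2, 6), (2, 7), (5, 4), (5, 5), (5, 6), (5, 7), (6, 4), (6, 5), (6, 6), (6, 7)]
Unfold 5 (reflect across v@4): 32 holes -> [(1, 0), (1, 1), (1, 2), (1, 3), (1, 4), (1, 5), (1, 6), (1, 7), (2, 0), (2, 1), (2, 2), (2, 3), (2, 4), (2, 5), (2, 6), (2, 7), (5, 0), (5, 1), (5, 2), (5, 3), (5, 4), (5, 5), (5, 6), (5, 7), (6, 0), (6, 1), (6, 2), (6, 3), (6, 4), (6, 5), (6, 6), (6, 7)]

Answer: ........
OOOOOOOO
OOOOOOOO
........
........
OOOOOOOO
OOOOOOOO
........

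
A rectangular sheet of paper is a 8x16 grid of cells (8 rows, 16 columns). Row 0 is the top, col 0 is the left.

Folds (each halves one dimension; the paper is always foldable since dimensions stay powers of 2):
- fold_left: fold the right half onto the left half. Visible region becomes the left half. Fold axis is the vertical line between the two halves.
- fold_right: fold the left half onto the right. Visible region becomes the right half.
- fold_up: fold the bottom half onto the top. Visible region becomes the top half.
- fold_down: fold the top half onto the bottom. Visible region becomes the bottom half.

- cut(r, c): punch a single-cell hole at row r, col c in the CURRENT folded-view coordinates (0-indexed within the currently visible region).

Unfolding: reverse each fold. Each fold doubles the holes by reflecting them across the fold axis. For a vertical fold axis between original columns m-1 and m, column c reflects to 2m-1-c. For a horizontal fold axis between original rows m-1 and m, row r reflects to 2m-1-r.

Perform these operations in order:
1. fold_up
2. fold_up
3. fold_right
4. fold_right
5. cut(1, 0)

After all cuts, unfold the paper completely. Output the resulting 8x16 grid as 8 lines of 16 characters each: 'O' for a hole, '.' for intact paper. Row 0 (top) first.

Op 1 fold_up: fold axis h@4; visible region now rows[0,4) x cols[0,16) = 4x16
Op 2 fold_up: fold axis h@2; visible region now rows[0,2) x cols[0,16) = 2x16
Op 3 fold_right: fold axis v@8; visible region now rows[0,2) x cols[8,16) = 2x8
Op 4 fold_right: fold axis v@12; visible region now rows[0,2) x cols[12,16) = 2x4
Op 5 cut(1, 0): punch at orig (1,12); cuts so far [(1, 12)]; region rows[0,2) x cols[12,16) = 2x4
Unfold 1 (reflect across v@12): 2 holes -> [(1, 11), (1, 12)]
Unfold 2 (reflect across v@8): 4 holes -> [(1, 3), (1, 4), (1, 11), (1, 12)]
Unfold 3 (reflect across h@2): 8 holes -> [(1, 3), (1, 4), (1, 11), (1, 12), (2, 3), (2, 4), (2, 11), (2, 12)]
Unfold 4 (reflect across h@4): 16 holes -> [(1, 3), (1, 4), (1, 11), (1, 12), (2, 3), (2, 4), (2, 11), (2, 12), (5, 3), (5, 4), (5, 11), (5, 12), (6, 3), (6, 4), (6, 11), (6, 12)]

Answer: ................
...OO......OO...
...OO......OO...
................
................
...OO......OO...
...OO......OO...
................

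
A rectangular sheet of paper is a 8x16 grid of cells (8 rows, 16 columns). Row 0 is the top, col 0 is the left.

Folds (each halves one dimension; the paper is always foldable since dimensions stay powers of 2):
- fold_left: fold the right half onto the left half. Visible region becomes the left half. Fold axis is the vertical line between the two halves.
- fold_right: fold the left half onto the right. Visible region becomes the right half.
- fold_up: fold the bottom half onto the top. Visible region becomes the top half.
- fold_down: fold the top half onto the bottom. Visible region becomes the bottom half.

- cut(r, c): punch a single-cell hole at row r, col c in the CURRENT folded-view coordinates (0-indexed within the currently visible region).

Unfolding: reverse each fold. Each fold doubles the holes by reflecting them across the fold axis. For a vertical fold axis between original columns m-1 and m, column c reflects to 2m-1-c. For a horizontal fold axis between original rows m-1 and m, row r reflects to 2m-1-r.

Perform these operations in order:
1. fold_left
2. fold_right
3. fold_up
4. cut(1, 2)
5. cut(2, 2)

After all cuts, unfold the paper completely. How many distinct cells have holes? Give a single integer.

Op 1 fold_left: fold axis v@8; visible region now rows[0,8) x cols[0,8) = 8x8
Op 2 fold_right: fold axis v@4; visible region now rows[0,8) x cols[4,8) = 8x4
Op 3 fold_up: fold axis h@4; visible region now rows[0,4) x cols[4,8) = 4x4
Op 4 cut(1, 2): punch at orig (1,6); cuts so far [(1, 6)]; region rows[0,4) x cols[4,8) = 4x4
Op 5 cut(2, 2): punch at orig (2,6); cuts so far [(1, 6), (2, 6)]; region rows[0,4) x cols[4,8) = 4x4
Unfold 1 (reflect across h@4): 4 holes -> [(1, 6), (2, 6), (5, 6), (6, 6)]
Unfold 2 (reflect across v@4): 8 holes -> [(1, 1), (1, 6), (2, 1), (2, 6), (5, 1), (5, 6), (6, 1), (6, 6)]
Unfold 3 (reflect across v@8): 16 holes -> [(1, 1), (1, 6), (1, 9), (1, 14), (2, 1), (2, 6), (2, 9), (2, 14), (5, 1), (5, 6), (5, 9), (5, 14), (6, 1), (6, 6), (6, 9), (6, 14)]

Answer: 16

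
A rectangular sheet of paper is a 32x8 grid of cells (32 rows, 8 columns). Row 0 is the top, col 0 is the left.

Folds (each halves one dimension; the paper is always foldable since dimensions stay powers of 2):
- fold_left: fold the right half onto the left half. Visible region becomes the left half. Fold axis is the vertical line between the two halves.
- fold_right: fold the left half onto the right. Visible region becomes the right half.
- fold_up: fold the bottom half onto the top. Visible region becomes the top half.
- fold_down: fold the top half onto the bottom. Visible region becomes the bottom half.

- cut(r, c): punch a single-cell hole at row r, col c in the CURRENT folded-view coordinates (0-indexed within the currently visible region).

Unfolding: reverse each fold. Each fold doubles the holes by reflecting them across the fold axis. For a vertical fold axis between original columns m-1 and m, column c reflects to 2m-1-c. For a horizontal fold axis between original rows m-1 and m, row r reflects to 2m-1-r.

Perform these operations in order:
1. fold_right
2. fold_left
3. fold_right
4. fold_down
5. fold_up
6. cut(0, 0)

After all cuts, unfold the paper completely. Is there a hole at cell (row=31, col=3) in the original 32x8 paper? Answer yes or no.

Op 1 fold_right: fold axis v@4; visible region now rows[0,32) x cols[4,8) = 32x4
Op 2 fold_left: fold axis v@6; visible region now rows[0,32) x cols[4,6) = 32x2
Op 3 fold_right: fold axis v@5; visible region now rows[0,32) x cols[5,6) = 32x1
Op 4 fold_down: fold axis h@16; visible region now rows[16,32) x cols[5,6) = 16x1
Op 5 fold_up: fold axis h@24; visible region now rows[16,24) x cols[5,6) = 8x1
Op 6 cut(0, 0): punch at orig (16,5); cuts so far [(16, 5)]; region rows[16,24) x cols[5,6) = 8x1
Unfold 1 (reflect across h@24): 2 holes -> [(16, 5), (31, 5)]
Unfold 2 (reflect across h@16): 4 holes -> [(0, 5), (15, 5), (16, 5), (31, 5)]
Unfold 3 (reflect across v@5): 8 holes -> [(0, 4), (0, 5), (15, 4), (15, 5), (16, 4), (16, 5), (31, 4), (31, 5)]
Unfold 4 (reflect across v@6): 16 holes -> [(0, 4), (0, 5), (0, 6), (0, 7), (15, 4), (15, 5), (15, 6), (15, 7), (16, 4), (16, 5), (16, 6), (16, 7), (31, 4), (31, 5), (31, 6), (31, 7)]
Unfold 5 (reflect across v@4): 32 holes -> [(0, 0), (0, 1), (0, 2), (0, 3), (0, 4), (0, 5), (0, 6), (0, 7), (15, 0), (15, 1), (15, 2), (15, 3), (15, 4), (15, 5), (15, 6), (15, 7), (16, 0), (16, 1), (16, 2), (16, 3), (16, 4), (16, 5), (16, 6), (16, 7), (31, 0), (31, 1), (31, 2), (31, 3), (31, 4), (31, 5), (31, 6), (31, 7)]
Holes: [(0, 0), (0, 1), (0, 2), (0, 3), (0, 4), (0, 5), (0, 6), (0, 7), (15, 0), (15, 1), (15, 2), (15, 3), (15, 4), (15, 5), (15, 6), (15, 7), (16, 0), (16, 1), (16, 2), (16, 3), (16, 4), (16, 5), (16, 6), (16, 7), (31, 0), (31, 1), (31, 2), (31, 3), (31, 4), (31, 5), (31, 6), (31, 7)]

Answer: yes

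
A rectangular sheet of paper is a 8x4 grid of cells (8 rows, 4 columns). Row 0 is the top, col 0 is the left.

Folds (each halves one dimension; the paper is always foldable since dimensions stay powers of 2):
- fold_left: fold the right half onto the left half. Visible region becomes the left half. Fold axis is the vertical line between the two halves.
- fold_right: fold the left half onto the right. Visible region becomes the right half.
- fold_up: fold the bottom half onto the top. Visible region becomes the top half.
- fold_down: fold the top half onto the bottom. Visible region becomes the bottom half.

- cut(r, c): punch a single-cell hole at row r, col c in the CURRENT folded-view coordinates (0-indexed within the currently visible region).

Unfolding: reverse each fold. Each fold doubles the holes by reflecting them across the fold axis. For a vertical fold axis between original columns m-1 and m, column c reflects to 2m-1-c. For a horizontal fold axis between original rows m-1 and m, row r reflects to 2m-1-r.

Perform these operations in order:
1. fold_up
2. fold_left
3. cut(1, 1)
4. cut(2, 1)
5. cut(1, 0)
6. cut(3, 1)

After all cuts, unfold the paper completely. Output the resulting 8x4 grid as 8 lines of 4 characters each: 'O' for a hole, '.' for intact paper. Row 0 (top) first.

Op 1 fold_up: fold axis h@4; visible region now rows[0,4) x cols[0,4) = 4x4
Op 2 fold_left: fold axis v@2; visible region now rows[0,4) x cols[0,2) = 4x2
Op 3 cut(1, 1): punch at orig (1,1); cuts so far [(1, 1)]; region rows[0,4) x cols[0,2) = 4x2
Op 4 cut(2, 1): punch at orig (2,1); cuts so far [(1, 1), (2, 1)]; region rows[0,4) x cols[0,2) = 4x2
Op 5 cut(1, 0): punch at orig (1,0); cuts so far [(1, 0), (1, 1), (2, 1)]; region rows[0,4) x cols[0,2) = 4x2
Op 6 cut(3, 1): punch at orig (3,1); cuts so far [(1, 0), (1, 1), (2, 1), (3, 1)]; region rows[0,4) x cols[0,2) = 4x2
Unfold 1 (reflect across v@2): 8 holes -> [(1, 0), (1, 1), (1, 2), (1, 3), (2, 1), (2, 2), (3, 1), (3, 2)]
Unfold 2 (reflect across h@4): 16 holes -> [(1, 0), (1, 1), (1, 2), (1, 3), (2, 1), (2, 2), (3, 1), (3, 2), (4, 1), (4, 2), (5, 1), (5, 2), (6, 0), (6, 1), (6, 2), (6, 3)]

Answer: ....
OOOO
.OO.
.OO.
.OO.
.OO.
OOOO
....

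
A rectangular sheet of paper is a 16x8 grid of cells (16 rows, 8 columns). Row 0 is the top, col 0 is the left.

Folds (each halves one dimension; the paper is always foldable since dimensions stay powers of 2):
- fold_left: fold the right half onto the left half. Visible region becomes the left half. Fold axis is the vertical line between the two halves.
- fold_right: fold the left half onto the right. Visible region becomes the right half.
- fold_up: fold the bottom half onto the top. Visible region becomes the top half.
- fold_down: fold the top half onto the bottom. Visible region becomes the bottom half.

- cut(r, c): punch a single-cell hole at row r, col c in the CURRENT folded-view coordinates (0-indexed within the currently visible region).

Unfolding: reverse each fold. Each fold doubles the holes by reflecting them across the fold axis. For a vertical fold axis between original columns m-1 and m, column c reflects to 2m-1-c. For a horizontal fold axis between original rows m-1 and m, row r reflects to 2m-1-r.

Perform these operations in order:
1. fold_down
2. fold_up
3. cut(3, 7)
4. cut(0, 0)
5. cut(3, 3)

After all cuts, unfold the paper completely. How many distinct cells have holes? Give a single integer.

Answer: 12

Derivation:
Op 1 fold_down: fold axis h@8; visible region now rows[8,16) x cols[0,8) = 8x8
Op 2 fold_up: fold axis h@12; visible region now rows[8,12) x cols[0,8) = 4x8
Op 3 cut(3, 7): punch at orig (11,7); cuts so far [(11, 7)]; region rows[8,12) x cols[0,8) = 4x8
Op 4 cut(0, 0): punch at orig (8,0); cuts so far [(8, 0), (11, 7)]; region rows[8,12) x cols[0,8) = 4x8
Op 5 cut(3, 3): punch at orig (11,3); cuts so far [(8, 0), (11, 3), (11, 7)]; region rows[8,12) x cols[0,8) = 4x8
Unfold 1 (reflect across h@12): 6 holes -> [(8, 0), (11, 3), (11, 7), (12, 3), (12, 7), (15, 0)]
Unfold 2 (reflect across h@8): 12 holes -> [(0, 0), (3, 3), (3, 7), (4, 3), (4, 7), (7, 0), (8, 0), (11, 3), (11, 7), (12, 3), (12, 7), (15, 0)]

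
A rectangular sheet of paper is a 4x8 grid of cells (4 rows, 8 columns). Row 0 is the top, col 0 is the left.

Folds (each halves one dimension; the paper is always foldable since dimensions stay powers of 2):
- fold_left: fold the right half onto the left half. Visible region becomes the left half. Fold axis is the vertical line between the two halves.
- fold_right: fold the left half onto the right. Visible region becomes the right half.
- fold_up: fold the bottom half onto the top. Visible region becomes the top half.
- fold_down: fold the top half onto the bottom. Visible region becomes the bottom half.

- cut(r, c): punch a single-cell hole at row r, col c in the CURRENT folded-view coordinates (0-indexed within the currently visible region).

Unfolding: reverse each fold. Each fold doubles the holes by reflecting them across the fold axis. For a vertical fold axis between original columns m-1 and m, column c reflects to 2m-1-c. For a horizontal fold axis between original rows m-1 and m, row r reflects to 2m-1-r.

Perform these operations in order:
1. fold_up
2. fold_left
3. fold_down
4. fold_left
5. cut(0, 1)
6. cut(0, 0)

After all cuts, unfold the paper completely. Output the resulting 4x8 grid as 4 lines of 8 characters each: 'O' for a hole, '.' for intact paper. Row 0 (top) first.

Answer: OOOOOOOO
OOOOOOOO
OOOOOOOO
OOOOOOOO

Derivation:
Op 1 fold_up: fold axis h@2; visible region now rows[0,2) x cols[0,8) = 2x8
Op 2 fold_left: fold axis v@4; visible region now rows[0,2) x cols[0,4) = 2x4
Op 3 fold_down: fold axis h@1; visible region now rows[1,2) x cols[0,4) = 1x4
Op 4 fold_left: fold axis v@2; visible region now rows[1,2) x cols[0,2) = 1x2
Op 5 cut(0, 1): punch at orig (1,1); cuts so far [(1, 1)]; region rows[1,2) x cols[0,2) = 1x2
Op 6 cut(0, 0): punch at orig (1,0); cuts so far [(1, 0), (1, 1)]; region rows[1,2) x cols[0,2) = 1x2
Unfold 1 (reflect across v@2): 4 holes -> [(1, 0), (1, 1), (1, 2), (1, 3)]
Unfold 2 (reflect across h@1): 8 holes -> [(0, 0), (0, 1), (0, 2), (0, 3), (1, 0), (1, 1), (1, 2), (1, 3)]
Unfold 3 (reflect across v@4): 16 holes -> [(0, 0), (0, 1), (0, 2), (0, 3), (0, 4), (0, 5), (0, 6), (0, 7), (1, 0), (1, 1), (1, 2), (1, 3), (1, 4), (1, 5), (1, 6), (1, 7)]
Unfold 4 (reflect across h@2): 32 holes -> [(0, 0), (0, 1), (0, 2), (0, 3), (0, 4), (0, 5), (0, 6), (0, 7), (1, 0), (1, 1), (1, 2), (1, 3), (1, 4), (1, 5), (1, 6), (1, 7), (2, 0), (2, 1), (2, 2), (2, 3), (2, 4), (2, 5), (2, 6), (2, 7), (3, 0), (3, 1), (3, 2), (3, 3), (3, 4), (3, 5), (3, 6), (3, 7)]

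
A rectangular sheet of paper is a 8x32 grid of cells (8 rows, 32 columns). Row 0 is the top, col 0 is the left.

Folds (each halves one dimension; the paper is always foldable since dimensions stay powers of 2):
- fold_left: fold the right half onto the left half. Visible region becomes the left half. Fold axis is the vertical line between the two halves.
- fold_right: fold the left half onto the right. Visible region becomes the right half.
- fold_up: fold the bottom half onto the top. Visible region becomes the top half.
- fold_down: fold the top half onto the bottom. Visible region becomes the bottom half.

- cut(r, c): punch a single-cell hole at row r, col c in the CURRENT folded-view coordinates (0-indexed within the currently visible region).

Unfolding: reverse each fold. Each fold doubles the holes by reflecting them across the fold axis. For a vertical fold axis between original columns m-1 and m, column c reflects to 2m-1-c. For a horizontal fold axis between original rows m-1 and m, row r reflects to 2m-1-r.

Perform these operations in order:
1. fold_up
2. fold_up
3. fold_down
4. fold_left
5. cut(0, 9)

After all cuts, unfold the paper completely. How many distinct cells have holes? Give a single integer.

Answer: 16

Derivation:
Op 1 fold_up: fold axis h@4; visible region now rows[0,4) x cols[0,32) = 4x32
Op 2 fold_up: fold axis h@2; visible region now rows[0,2) x cols[0,32) = 2x32
Op 3 fold_down: fold axis h@1; visible region now rows[1,2) x cols[0,32) = 1x32
Op 4 fold_left: fold axis v@16; visible region now rows[1,2) x cols[0,16) = 1x16
Op 5 cut(0, 9): punch at orig (1,9); cuts so far [(1, 9)]; region rows[1,2) x cols[0,16) = 1x16
Unfold 1 (reflect across v@16): 2 holes -> [(1, 9), (1, 22)]
Unfold 2 (reflect across h@1): 4 holes -> [(0, 9), (0, 22), (1, 9), (1, 22)]
Unfold 3 (reflect across h@2): 8 holes -> [(0, 9), (0, 22), (1, 9), (1, 22), (2, 9), (2, 22), (3, 9), (3, 22)]
Unfold 4 (reflect across h@4): 16 holes -> [(0, 9), (0, 22), (1, 9), (1, 22), (2, 9), (2, 22), (3, 9), (3, 22), (4, 9), (4, 22), (5, 9), (5, 22), (6, 9), (6, 22), (7, 9), (7, 22)]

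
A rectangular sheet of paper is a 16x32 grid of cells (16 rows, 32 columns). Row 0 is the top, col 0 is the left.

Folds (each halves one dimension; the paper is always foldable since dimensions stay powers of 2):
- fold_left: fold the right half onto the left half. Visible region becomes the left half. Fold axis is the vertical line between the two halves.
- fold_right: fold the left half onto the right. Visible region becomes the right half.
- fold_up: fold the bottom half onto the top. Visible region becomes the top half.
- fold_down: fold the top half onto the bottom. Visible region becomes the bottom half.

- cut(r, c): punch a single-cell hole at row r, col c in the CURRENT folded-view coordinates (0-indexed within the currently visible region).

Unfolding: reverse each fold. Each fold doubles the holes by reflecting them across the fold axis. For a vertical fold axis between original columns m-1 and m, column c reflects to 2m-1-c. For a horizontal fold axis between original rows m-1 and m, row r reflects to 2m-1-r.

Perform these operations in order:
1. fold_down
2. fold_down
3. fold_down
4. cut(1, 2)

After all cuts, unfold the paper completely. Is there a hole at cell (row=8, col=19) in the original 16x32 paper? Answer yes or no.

Op 1 fold_down: fold axis h@8; visible region now rows[8,16) x cols[0,32) = 8x32
Op 2 fold_down: fold axis h@12; visible region now rows[12,16) x cols[0,32) = 4x32
Op 3 fold_down: fold axis h@14; visible region now rows[14,16) x cols[0,32) = 2x32
Op 4 cut(1, 2): punch at orig (15,2); cuts so far [(15, 2)]; region rows[14,16) x cols[0,32) = 2x32
Unfold 1 (reflect across h@14): 2 holes -> [(12, 2), (15, 2)]
Unfold 2 (reflect across h@12): 4 holes -> [(8, 2), (11, 2), (12, 2), (15, 2)]
Unfold 3 (reflect across h@8): 8 holes -> [(0, 2), (3, 2), (4, 2), (7, 2), (8, 2), (11, 2), (12, 2), (15, 2)]
Holes: [(0, 2), (3, 2), (4, 2), (7, 2), (8, 2), (11, 2), (12, 2), (15, 2)]

Answer: no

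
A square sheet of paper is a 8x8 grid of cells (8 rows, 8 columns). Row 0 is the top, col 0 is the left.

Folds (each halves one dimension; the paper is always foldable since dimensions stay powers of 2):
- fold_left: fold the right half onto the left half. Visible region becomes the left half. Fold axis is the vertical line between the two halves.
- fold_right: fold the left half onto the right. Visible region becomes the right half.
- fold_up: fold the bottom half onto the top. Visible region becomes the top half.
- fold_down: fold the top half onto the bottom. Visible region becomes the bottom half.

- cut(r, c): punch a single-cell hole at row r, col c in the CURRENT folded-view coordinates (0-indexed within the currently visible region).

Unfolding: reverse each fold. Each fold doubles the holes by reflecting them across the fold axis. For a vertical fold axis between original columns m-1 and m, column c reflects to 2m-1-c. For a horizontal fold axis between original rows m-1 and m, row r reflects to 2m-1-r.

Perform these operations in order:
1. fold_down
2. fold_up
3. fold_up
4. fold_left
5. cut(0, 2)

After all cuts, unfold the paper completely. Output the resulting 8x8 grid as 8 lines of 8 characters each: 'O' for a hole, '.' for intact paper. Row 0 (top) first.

Answer: ..O..O..
..O..O..
..O..O..
..O..O..
..O..O..
..O..O..
..O..O..
..O..O..

Derivation:
Op 1 fold_down: fold axis h@4; visible region now rows[4,8) x cols[0,8) = 4x8
Op 2 fold_up: fold axis h@6; visible region now rows[4,6) x cols[0,8) = 2x8
Op 3 fold_up: fold axis h@5; visible region now rows[4,5) x cols[0,8) = 1x8
Op 4 fold_left: fold axis v@4; visible region now rows[4,5) x cols[0,4) = 1x4
Op 5 cut(0, 2): punch at orig (4,2); cuts so far [(4, 2)]; region rows[4,5) x cols[0,4) = 1x4
Unfold 1 (reflect across v@4): 2 holes -> [(4, 2), (4, 5)]
Unfold 2 (reflect across h@5): 4 holes -> [(4, 2), (4, 5), (5, 2), (5, 5)]
Unfold 3 (reflect across h@6): 8 holes -> [(4, 2), (4, 5), (5, 2), (5, 5), (6, 2), (6, 5), (7, 2), (7, 5)]
Unfold 4 (reflect across h@4): 16 holes -> [(0, 2), (0, 5), (1, 2), (1, 5), (2, 2), (2, 5), (3, 2), (3, 5), (4, 2), (4, 5), (5, 2), (5, 5), (6, 2), (6, 5), (7, 2), (7, 5)]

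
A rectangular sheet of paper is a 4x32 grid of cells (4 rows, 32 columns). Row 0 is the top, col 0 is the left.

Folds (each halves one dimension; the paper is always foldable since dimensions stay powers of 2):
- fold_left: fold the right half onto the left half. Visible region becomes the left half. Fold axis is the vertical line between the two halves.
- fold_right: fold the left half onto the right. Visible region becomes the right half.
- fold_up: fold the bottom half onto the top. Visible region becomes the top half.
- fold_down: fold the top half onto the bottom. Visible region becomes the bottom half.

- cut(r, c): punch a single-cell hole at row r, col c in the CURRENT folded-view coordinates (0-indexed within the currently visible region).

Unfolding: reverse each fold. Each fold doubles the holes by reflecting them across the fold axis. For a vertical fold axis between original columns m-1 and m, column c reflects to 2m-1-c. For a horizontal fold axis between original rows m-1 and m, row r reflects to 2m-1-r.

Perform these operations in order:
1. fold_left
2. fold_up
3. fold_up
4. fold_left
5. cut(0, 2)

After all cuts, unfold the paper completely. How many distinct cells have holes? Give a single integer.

Op 1 fold_left: fold axis v@16; visible region now rows[0,4) x cols[0,16) = 4x16
Op 2 fold_up: fold axis h@2; visible region now rows[0,2) x cols[0,16) = 2x16
Op 3 fold_up: fold axis h@1; visible region now rows[0,1) x cols[0,16) = 1x16
Op 4 fold_left: fold axis v@8; visible region now rows[0,1) x cols[0,8) = 1x8
Op 5 cut(0, 2): punch at orig (0,2); cuts so far [(0, 2)]; region rows[0,1) x cols[0,8) = 1x8
Unfold 1 (reflect across v@8): 2 holes -> [(0, 2), (0, 13)]
Unfold 2 (reflect across h@1): 4 holes -> [(0, 2), (0, 13), (1, 2), (1, 13)]
Unfold 3 (reflect across h@2): 8 holes -> [(0, 2), (0, 13), (1, 2), (1, 13), (2, 2), (2, 13), (3, 2), (3, 13)]
Unfold 4 (reflect across v@16): 16 holes -> [(0, 2), (0, 13), (0, 18), (0, 29), (1, 2), (1, 13), (1, 18), (1, 29), (2, 2), (2, 13), (2, 18), (2, 29), (3, 2), (3, 13), (3, 18), (3, 29)]

Answer: 16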